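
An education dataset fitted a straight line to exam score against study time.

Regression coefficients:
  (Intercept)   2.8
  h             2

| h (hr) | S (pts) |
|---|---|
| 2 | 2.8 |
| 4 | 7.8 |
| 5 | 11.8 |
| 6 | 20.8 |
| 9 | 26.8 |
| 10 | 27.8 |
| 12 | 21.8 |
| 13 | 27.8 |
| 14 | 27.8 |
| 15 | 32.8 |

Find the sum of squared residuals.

h=2: ŷ = 2.8 + 2·2 = 6.8; e = 2.8 − 6.8 = -4
h=4: ŷ = 2.8 + 2·4 = 10.8; e = 7.8 − 10.8 = -3
h=5: ŷ = 2.8 + 2·5 = 12.8; e = 11.8 − 12.8 = -1
h=6: ŷ = 2.8 + 2·6 = 14.8; e = 20.8 − 14.8 = 6
h=9: ŷ = 2.8 + 2·9 = 20.8; e = 26.8 − 20.8 = 6
h=10: ŷ = 2.8 + 2·10 = 22.8; e = 27.8 − 22.8 = 5
h=12: ŷ = 2.8 + 2·12 = 26.8; e = 21.8 − 26.8 = -5
h=13: ŷ = 2.8 + 2·13 = 28.8; e = 27.8 − 28.8 = -1
h=14: ŷ = 2.8 + 2·14 = 30.8; e = 27.8 − 30.8 = -3
h=15: ŷ = 2.8 + 2·15 = 32.8; e = 32.8 − 32.8 = 0
SSE = 16 + 9 + 1 + 36 + 36 + 25 + 25 + 1 + 9 + 0 = 158

SSE = 158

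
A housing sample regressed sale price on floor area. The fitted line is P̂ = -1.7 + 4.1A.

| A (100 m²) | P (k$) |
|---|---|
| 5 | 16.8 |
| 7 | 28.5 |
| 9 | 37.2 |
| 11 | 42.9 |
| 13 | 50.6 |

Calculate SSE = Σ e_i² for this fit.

SSE = 11.5

A=5: P̂ = -1.7 + 4.1·5 = 18.8; e = 16.8 − 18.8 = -2
A=7: P̂ = -1.7 + 4.1·7 = 27; e = 28.5 − 27 = 1.5
A=9: P̂ = -1.7 + 4.1·9 = 35.2; e = 37.2 − 35.2 = 2
A=11: P̂ = -1.7 + 4.1·11 = 43.4; e = 42.9 − 43.4 = -0.5
A=13: P̂ = -1.7 + 4.1·13 = 51.6; e = 50.6 − 51.6 = -1
SSE = 4 + 2.25 + 4 + 0.25 + 1 = 11.5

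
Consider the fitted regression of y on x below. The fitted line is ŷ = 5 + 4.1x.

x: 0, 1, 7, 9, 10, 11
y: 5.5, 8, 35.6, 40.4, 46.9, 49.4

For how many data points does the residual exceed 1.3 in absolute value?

x=0: ŷ = 5 + 4.1·0 = 5; e = 5.5 − 5 = 0.5
x=1: ŷ = 5 + 4.1·1 = 9.1; e = 8 − 9.1 = -1.1
x=7: ŷ = 5 + 4.1·7 = 33.7; e = 35.6 − 33.7 = 1.9
x=9: ŷ = 5 + 4.1·9 = 41.9; e = 40.4 − 41.9 = -1.5
x=10: ŷ = 5 + 4.1·10 = 46; e = 46.9 − 46 = 0.9
x=11: ŷ = 5 + 4.1·11 = 50.1; e = 49.4 − 50.1 = -0.7
|e| > 1.3: x=7 (|e|=1.9), x=9 (|e|=1.5) → 2

2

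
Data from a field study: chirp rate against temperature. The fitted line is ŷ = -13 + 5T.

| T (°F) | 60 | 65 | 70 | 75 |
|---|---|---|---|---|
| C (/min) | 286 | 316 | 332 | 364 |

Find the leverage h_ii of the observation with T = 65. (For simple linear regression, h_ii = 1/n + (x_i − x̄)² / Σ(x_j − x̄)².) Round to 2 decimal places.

h = 0.30

T̄ = (60 + 65 + 70 + 75)/4 = 67.5
Σ(T − T̄)² = 56.25 + 6.25 + 6.25 + 56.25 = 125
h = 1/4 + (-2.5)²/125 = 0.25 + 0.05 = 0.30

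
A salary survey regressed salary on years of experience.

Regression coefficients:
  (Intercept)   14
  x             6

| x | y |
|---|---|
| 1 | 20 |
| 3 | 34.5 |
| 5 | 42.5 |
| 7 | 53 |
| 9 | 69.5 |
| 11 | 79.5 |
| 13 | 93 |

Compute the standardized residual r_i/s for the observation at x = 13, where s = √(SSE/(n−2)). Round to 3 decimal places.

0.488

x=1: ŷ = 14 + 6·1 = 20; r = 20 − 20 = 0
x=3: ŷ = 14 + 6·3 = 32; r = 34.5 − 32 = 2.5
x=5: ŷ = 14 + 6·5 = 44; r = 42.5 − 44 = -1.5
x=7: ŷ = 14 + 6·7 = 56; r = 53 − 56 = -3
x=9: ŷ = 14 + 6·9 = 68; r = 69.5 − 68 = 1.5
x=11: ŷ = 14 + 6·11 = 80; r = 79.5 − 80 = -0.5
x=13: ŷ = 14 + 6·13 = 92; r = 93 − 92 = 1
SSE = 0 + 6.25 + 2.25 + 9 + 2.25 + 0.25 + 1 = 21
s = √(21/5) = 2.04939
r/s = 1 / 2.04939 = 0.488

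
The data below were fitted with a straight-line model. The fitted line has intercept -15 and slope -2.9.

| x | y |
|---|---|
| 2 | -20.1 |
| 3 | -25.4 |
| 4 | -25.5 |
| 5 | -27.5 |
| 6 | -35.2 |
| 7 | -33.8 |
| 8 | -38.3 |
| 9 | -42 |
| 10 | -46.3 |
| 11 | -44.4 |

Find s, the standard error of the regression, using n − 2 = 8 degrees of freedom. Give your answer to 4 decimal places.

x=2: ŷ = -15 − 2.9·2 = -20.8; r = -20.1 − (-20.8) = 0.7
x=3: ŷ = -15 − 2.9·3 = -23.7; r = -25.4 − (-23.7) = -1.7
x=4: ŷ = -15 − 2.9·4 = -26.6; r = -25.5 − (-26.6) = 1.1
x=5: ŷ = -15 − 2.9·5 = -29.5; r = -27.5 − (-29.5) = 2
x=6: ŷ = -15 − 2.9·6 = -32.4; r = -35.2 − (-32.4) = -2.8
x=7: ŷ = -15 − 2.9·7 = -35.3; r = -33.8 − (-35.3) = 1.5
x=8: ŷ = -15 − 2.9·8 = -38.2; r = -38.3 − (-38.2) = -0.1
x=9: ŷ = -15 − 2.9·9 = -41.1; r = -42 − (-41.1) = -0.9
x=10: ŷ = -15 − 2.9·10 = -44; r = -46.3 − (-44) = -2.3
x=11: ŷ = -15 − 2.9·11 = -46.9; r = -44.4 − (-46.9) = 2.5
SSE = 0.49 + 2.89 + 1.21 + 4 + 7.84 + 2.25 + 0.01 + 0.81 + 5.29 + 6.25 = 31.04
s = √(31.04/8) = √3.88 ≈ 1.9698

s = 1.9698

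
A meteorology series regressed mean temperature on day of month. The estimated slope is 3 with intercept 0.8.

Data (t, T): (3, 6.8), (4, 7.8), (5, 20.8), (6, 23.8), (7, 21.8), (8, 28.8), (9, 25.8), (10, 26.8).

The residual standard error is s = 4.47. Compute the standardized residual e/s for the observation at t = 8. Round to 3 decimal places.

0.895

T̂ = 0.8 + 3·8 = 24.8
e = 28.8 − 24.8 = 4
e/s = 4 / 4.47 = 0.895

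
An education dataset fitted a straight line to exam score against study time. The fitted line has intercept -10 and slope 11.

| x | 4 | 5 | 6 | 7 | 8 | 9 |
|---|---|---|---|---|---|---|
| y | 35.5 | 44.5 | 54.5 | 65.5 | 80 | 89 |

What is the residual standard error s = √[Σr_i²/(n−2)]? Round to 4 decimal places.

s = 1.6583

x=4: ŷ = -10 + 11·4 = 34; r = 35.5 − 34 = 1.5
x=5: ŷ = -10 + 11·5 = 45; r = 44.5 − 45 = -0.5
x=6: ŷ = -10 + 11·6 = 56; r = 54.5 − 56 = -1.5
x=7: ŷ = -10 + 11·7 = 67; r = 65.5 − 67 = -1.5
x=8: ŷ = -10 + 11·8 = 78; r = 80 − 78 = 2
x=9: ŷ = -10 + 11·9 = 89; r = 89 − 89 = 0
SSE = 2.25 + 0.25 + 2.25 + 2.25 + 4 + 0 = 11
s = √(11/4) = √2.75 ≈ 1.6583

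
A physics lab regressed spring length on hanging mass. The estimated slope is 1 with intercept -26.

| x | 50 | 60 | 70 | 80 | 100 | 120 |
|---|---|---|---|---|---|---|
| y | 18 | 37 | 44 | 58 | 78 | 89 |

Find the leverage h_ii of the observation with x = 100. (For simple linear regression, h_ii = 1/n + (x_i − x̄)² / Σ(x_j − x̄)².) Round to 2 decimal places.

h = 0.28

x̄ = (50 + 60 + 70 + 80 + 100 + 120)/6 = 80
Σ(x − x̄)² = 900 + 400 + 100 + 0 + 400 + 1600 = 3400
h = 1/6 + (20)²/3400 = 0.166667 + 0.117647 = 0.28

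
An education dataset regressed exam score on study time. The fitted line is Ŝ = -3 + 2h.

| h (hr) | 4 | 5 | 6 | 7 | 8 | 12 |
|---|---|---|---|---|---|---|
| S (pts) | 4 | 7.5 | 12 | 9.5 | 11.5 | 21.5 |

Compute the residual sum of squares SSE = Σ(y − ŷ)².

h=4: Ŝ = -3 + 2·4 = 5; e = 4 − 5 = -1
h=5: Ŝ = -3 + 2·5 = 7; e = 7.5 − 7 = 0.5
h=6: Ŝ = -3 + 2·6 = 9; e = 12 − 9 = 3
h=7: Ŝ = -3 + 2·7 = 11; e = 9.5 − 11 = -1.5
h=8: Ŝ = -3 + 2·8 = 13; e = 11.5 − 13 = -1.5
h=12: Ŝ = -3 + 2·12 = 21; e = 21.5 − 21 = 0.5
SSE = 1 + 0.25 + 9 + 2.25 + 2.25 + 0.25 = 15

SSE = 15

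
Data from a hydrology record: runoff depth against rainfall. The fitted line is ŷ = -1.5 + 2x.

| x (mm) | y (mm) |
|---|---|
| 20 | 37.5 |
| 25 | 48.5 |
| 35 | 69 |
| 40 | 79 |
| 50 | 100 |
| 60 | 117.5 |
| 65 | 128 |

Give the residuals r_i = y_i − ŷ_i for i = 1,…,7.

-1, 0, 0.5, 0.5, 1.5, -1, -0.5

x=20: ŷ = -1.5 + 2·20 = 38.5; r = 37.5 − 38.5 = -1
x=25: ŷ = -1.5 + 2·25 = 48.5; r = 48.5 − 48.5 = 0
x=35: ŷ = -1.5 + 2·35 = 68.5; r = 69 − 68.5 = 0.5
x=40: ŷ = -1.5 + 2·40 = 78.5; r = 79 − 78.5 = 0.5
x=50: ŷ = -1.5 + 2·50 = 98.5; r = 100 − 98.5 = 1.5
x=60: ŷ = -1.5 + 2·60 = 118.5; r = 117.5 − 118.5 = -1
x=65: ŷ = -1.5 + 2·65 = 128.5; r = 128 − 128.5 = -0.5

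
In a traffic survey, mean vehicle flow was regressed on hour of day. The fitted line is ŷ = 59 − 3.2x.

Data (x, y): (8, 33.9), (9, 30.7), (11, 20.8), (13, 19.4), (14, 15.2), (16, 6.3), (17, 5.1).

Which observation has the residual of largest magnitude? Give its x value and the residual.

x=8: ŷ = 59 − 3.2·8 = 33.4; r = 33.9 − 33.4 = 0.5
x=9: ŷ = 59 − 3.2·9 = 30.2; r = 30.7 − 30.2 = 0.5
x=11: ŷ = 59 − 3.2·11 = 23.8; r = 20.8 − 23.8 = -3
x=13: ŷ = 59 − 3.2·13 = 17.4; r = 19.4 − 17.4 = 2
x=14: ŷ = 59 − 3.2·14 = 14.2; r = 15.2 − 14.2 = 1
x=16: ŷ = 59 − 3.2·16 = 7.8; r = 6.3 − 7.8 = -1.5
x=17: ŷ = 59 − 3.2·17 = 4.6; r = 5.1 − 4.6 = 0.5
Largest |r| is 3 at x = 11, residual -3.

x = 11, r = -3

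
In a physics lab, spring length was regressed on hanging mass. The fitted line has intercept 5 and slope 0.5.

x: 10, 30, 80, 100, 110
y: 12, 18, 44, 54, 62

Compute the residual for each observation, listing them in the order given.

2, -2, -1, -1, 2

x=10: ŷ = 5 + 0.5·10 = 10; r = 12 − 10 = 2
x=30: ŷ = 5 + 0.5·30 = 20; r = 18 − 20 = -2
x=80: ŷ = 5 + 0.5·80 = 45; r = 44 − 45 = -1
x=100: ŷ = 5 + 0.5·100 = 55; r = 54 − 55 = -1
x=110: ŷ = 5 + 0.5·110 = 60; r = 62 − 60 = 2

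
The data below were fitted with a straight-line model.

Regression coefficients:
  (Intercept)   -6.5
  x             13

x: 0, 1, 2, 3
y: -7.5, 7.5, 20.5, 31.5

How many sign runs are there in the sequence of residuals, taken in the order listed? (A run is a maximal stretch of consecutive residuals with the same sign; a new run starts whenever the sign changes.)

3 runs

x=0: ŷ = -6.5 + 13·0 = -6.5; r = -7.5 − (-6.5) = -1
x=1: ŷ = -6.5 + 13·1 = 6.5; r = 7.5 − 6.5 = 1
x=2: ŷ = -6.5 + 13·2 = 19.5; r = 20.5 − 19.5 = 1
x=3: ŷ = -6.5 + 13·3 = 32.5; r = 31.5 − 32.5 = -1
Signs: − + + −
Runs: −×1, +×2, −×1 → 3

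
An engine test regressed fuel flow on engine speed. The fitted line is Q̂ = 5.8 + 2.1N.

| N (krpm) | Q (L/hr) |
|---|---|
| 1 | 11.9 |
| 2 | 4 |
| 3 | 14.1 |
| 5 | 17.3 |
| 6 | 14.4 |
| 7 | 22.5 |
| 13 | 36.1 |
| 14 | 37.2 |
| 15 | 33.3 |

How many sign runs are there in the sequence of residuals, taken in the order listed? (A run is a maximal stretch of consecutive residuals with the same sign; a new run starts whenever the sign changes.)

N=1: Q̂ = 5.8 + 2.1·1 = 7.9; e = 11.9 − 7.9 = 4
N=2: Q̂ = 5.8 + 2.1·2 = 10; e = 4 − 10 = -6
N=3: Q̂ = 5.8 + 2.1·3 = 12.1; e = 14.1 − 12.1 = 2
N=5: Q̂ = 5.8 + 2.1·5 = 16.3; e = 17.3 − 16.3 = 1
N=6: Q̂ = 5.8 + 2.1·6 = 18.4; e = 14.4 − 18.4 = -4
N=7: Q̂ = 5.8 + 2.1·7 = 20.5; e = 22.5 − 20.5 = 2
N=13: Q̂ = 5.8 + 2.1·13 = 33.1; e = 36.1 − 33.1 = 3
N=14: Q̂ = 5.8 + 2.1·14 = 35.2; e = 37.2 − 35.2 = 2
N=15: Q̂ = 5.8 + 2.1·15 = 37.3; e = 33.3 − 37.3 = -4
Signs: + − + + − + + + −
Runs: +×1, −×1, +×2, −×1, +×3, −×1 → 6

6 runs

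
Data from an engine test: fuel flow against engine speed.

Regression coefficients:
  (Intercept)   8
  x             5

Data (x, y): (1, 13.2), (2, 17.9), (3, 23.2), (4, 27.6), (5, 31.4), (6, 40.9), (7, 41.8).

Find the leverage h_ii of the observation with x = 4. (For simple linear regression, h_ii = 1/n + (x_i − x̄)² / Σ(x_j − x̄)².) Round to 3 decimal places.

h = 0.143

x̄ = (1 + 2 + 3 + 4 + 5 + 6 + 7)/7 = 4
Σ(x − x̄)² = 9 + 4 + 1 + 0 + 1 + 4 + 9 = 28
h = 1/7 + (0)²/28 = 0.142857 + 0 = 0.143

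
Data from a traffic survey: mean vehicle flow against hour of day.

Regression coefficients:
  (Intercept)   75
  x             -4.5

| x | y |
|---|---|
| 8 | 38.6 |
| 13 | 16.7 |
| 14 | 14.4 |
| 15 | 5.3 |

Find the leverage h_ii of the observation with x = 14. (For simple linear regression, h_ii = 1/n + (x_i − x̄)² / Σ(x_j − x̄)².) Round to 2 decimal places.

h = 0.33

x̄ = (8 + 13 + 14 + 15)/4 = 12.5
Σ(x − x̄)² = 20.25 + 0.25 + 2.25 + 6.25 = 29
h = 1/4 + (1.5)²/29 = 0.25 + 0.0775862 = 0.33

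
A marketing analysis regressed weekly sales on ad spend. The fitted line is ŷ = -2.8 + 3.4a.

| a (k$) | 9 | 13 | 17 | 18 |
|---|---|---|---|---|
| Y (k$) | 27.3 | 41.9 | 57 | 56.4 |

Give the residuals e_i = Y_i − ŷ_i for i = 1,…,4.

-0.5, 0.5, 2, -2

a=9: ŷ = -2.8 + 3.4·9 = 27.8; e = 27.3 − 27.8 = -0.5
a=13: ŷ = -2.8 + 3.4·13 = 41.4; e = 41.9 − 41.4 = 0.5
a=17: ŷ = -2.8 + 3.4·17 = 55; e = 57 − 55 = 2
a=18: ŷ = -2.8 + 3.4·18 = 58.4; e = 56.4 − 58.4 = -2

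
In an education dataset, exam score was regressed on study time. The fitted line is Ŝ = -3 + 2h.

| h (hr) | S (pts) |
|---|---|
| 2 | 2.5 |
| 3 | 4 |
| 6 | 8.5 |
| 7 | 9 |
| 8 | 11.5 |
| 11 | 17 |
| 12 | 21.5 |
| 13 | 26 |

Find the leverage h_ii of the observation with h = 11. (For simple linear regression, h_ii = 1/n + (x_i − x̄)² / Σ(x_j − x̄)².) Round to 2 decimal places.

h̄ = (2 + 3 + 6 + 7 + 8 + 11 + 12 + 13)/8 = 7.75
Σ(h − h̄)² = 33.0625 + 22.5625 + 3.0625 + 0.5625 + 0.0625 + 10.5625 + 18.0625 + 27.5625 = 115.5
h = 1/8 + (3.25)²/115.5 = 0.125 + 0.0914502 = 0.22

h = 0.22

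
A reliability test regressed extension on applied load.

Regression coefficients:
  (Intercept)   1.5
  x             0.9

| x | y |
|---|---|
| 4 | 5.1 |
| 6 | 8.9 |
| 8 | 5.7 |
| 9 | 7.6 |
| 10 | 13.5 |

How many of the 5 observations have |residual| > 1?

4

x=4: ŷ = 1.5 + 0.9·4 = 5.1; e = 5.1 − 5.1 = 0
x=6: ŷ = 1.5 + 0.9·6 = 6.9; e = 8.9 − 6.9 = 2
x=8: ŷ = 1.5 + 0.9·8 = 8.7; e = 5.7 − 8.7 = -3
x=9: ŷ = 1.5 + 0.9·9 = 9.6; e = 7.6 − 9.6 = -2
x=10: ŷ = 1.5 + 0.9·10 = 10.5; e = 13.5 − 10.5 = 3
|e| > 1: x=6 (|e|=2), x=8 (|e|=3), x=9 (|e|=2), x=10 (|e|=3) → 4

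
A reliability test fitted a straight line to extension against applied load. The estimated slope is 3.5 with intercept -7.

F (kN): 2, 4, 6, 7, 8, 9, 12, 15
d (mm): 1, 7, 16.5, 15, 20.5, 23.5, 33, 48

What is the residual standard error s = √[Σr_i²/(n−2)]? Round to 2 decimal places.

F=2: ŷ = -7 + 3.5·2 = 0; r = 1 − 0 = 1
F=4: ŷ = -7 + 3.5·4 = 7; r = 7 − 7 = 0
F=6: ŷ = -7 + 3.5·6 = 14; r = 16.5 − 14 = 2.5
F=7: ŷ = -7 + 3.5·7 = 17.5; r = 15 − 17.5 = -2.5
F=8: ŷ = -7 + 3.5·8 = 21; r = 20.5 − 21 = -0.5
F=9: ŷ = -7 + 3.5·9 = 24.5; r = 23.5 − 24.5 = -1
F=12: ŷ = -7 + 3.5·12 = 35; r = 33 − 35 = -2
F=15: ŷ = -7 + 3.5·15 = 45.5; r = 48 − 45.5 = 2.5
SSE = 1 + 0 + 6.25 + 6.25 + 0.25 + 1 + 4 + 6.25 = 25
s = √(25/6) = √4.16667 ≈ 2.04

s = 2.04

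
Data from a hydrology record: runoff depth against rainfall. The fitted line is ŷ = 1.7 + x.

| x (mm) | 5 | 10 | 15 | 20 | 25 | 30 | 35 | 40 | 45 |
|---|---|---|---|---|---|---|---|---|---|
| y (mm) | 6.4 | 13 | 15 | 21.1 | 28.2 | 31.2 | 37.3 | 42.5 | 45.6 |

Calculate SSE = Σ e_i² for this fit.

x=5: ŷ = 1.7 + 5 = 6.7; e = 6.4 − 6.7 = -0.3
x=10: ŷ = 1.7 + 10 = 11.7; e = 13 − 11.7 = 1.3
x=15: ŷ = 1.7 + 15 = 16.7; e = 15 − 16.7 = -1.7
x=20: ŷ = 1.7 + 20 = 21.7; e = 21.1 − 21.7 = -0.6
x=25: ŷ = 1.7 + 25 = 26.7; e = 28.2 − 26.7 = 1.5
x=30: ŷ = 1.7 + 30 = 31.7; e = 31.2 − 31.7 = -0.5
x=35: ŷ = 1.7 + 35 = 36.7; e = 37.3 − 36.7 = 0.6
x=40: ŷ = 1.7 + 40 = 41.7; e = 42.5 − 41.7 = 0.8
x=45: ŷ = 1.7 + 45 = 46.7; e = 45.6 − 46.7 = -1.1
SSE = 0.09 + 1.69 + 2.89 + 0.36 + 2.25 + 0.25 + 0.36 + 0.64 + 1.21 = 9.74

SSE = 9.74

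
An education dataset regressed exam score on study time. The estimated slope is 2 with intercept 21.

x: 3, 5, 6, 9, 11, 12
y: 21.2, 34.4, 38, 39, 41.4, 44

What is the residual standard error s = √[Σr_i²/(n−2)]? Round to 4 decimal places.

s = 4.2942

x=3: ŷ = 21 + 2·3 = 27; r = 21.2 − 27 = -5.8
x=5: ŷ = 21 + 2·5 = 31; r = 34.4 − 31 = 3.4
x=6: ŷ = 21 + 2·6 = 33; r = 38 − 33 = 5
x=9: ŷ = 21 + 2·9 = 39; r = 39 − 39 = 0
x=11: ŷ = 21 + 2·11 = 43; r = 41.4 − 43 = -1.6
x=12: ŷ = 21 + 2·12 = 45; r = 44 − 45 = -1
SSE = 33.64 + 11.56 + 25 + 0 + 2.56 + 1 = 73.76
s = √(73.76/4) = √18.44 ≈ 4.2942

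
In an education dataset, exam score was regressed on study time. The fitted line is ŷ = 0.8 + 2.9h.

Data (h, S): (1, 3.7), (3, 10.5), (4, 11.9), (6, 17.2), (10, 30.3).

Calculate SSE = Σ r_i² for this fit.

SSE = 2.5

h=1: ŷ = 0.8 + 2.9·1 = 3.7; r = 3.7 − 3.7 = 0
h=3: ŷ = 0.8 + 2.9·3 = 9.5; r = 10.5 − 9.5 = 1
h=4: ŷ = 0.8 + 2.9·4 = 12.4; r = 11.9 − 12.4 = -0.5
h=6: ŷ = 0.8 + 2.9·6 = 18.2; r = 17.2 − 18.2 = -1
h=10: ŷ = 0.8 + 2.9·10 = 29.8; r = 30.3 − 29.8 = 0.5
SSE = 0 + 1 + 0.25 + 1 + 0.25 = 2.5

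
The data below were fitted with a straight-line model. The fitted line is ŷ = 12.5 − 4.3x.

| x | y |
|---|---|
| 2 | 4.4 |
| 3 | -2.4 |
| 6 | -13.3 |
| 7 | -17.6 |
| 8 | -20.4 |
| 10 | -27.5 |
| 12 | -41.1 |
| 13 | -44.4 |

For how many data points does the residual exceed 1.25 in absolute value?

4

x=2: ŷ = 12.5 − 4.3·2 = 3.9; r = 4.4 − 3.9 = 0.5
x=3: ŷ = 12.5 − 4.3·3 = -0.4; r = -2.4 − (-0.4) = -2
x=6: ŷ = 12.5 − 4.3·6 = -13.3; r = -13.3 − (-13.3) = 0
x=7: ŷ = 12.5 − 4.3·7 = -17.6; r = -17.6 − (-17.6) = 0
x=8: ŷ = 12.5 − 4.3·8 = -21.9; r = -20.4 − (-21.9) = 1.5
x=10: ŷ = 12.5 − 4.3·10 = -30.5; r = -27.5 − (-30.5) = 3
x=12: ŷ = 12.5 − 4.3·12 = -39.1; r = -41.1 − (-39.1) = -2
x=13: ŷ = 12.5 − 4.3·13 = -43.4; r = -44.4 − (-43.4) = -1
|r| > 1.25: x=3 (|r|=2), x=8 (|r|=1.5), x=10 (|r|=3), x=12 (|r|=2) → 4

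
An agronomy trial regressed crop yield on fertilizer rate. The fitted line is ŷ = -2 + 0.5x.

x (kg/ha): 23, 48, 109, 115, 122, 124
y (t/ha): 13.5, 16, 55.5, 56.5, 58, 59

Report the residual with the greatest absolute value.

x=23: ŷ = -2 + 0.5·23 = 9.5; e = 13.5 − 9.5 = 4
x=48: ŷ = -2 + 0.5·48 = 22; e = 16 − 22 = -6
x=109: ŷ = -2 + 0.5·109 = 52.5; e = 55.5 − 52.5 = 3
x=115: ŷ = -2 + 0.5·115 = 55.5; e = 56.5 − 55.5 = 1
x=122: ŷ = -2 + 0.5·122 = 59; e = 58 − 59 = -1
x=124: ŷ = -2 + 0.5·124 = 60; e = 59 − 60 = -1
Largest |e| is 6 at x = 48, residual -6.

e = -6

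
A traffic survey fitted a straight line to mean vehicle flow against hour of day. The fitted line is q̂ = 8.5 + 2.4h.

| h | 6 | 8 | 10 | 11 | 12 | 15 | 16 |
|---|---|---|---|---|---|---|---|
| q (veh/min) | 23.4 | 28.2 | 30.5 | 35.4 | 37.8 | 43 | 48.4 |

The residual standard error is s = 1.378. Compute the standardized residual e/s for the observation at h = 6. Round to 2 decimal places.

0.36

q̂ = 8.5 + 2.4·6 = 22.9
e = 23.4 − 22.9 = 0.5
e/s = 0.5 / 1.378 = 0.36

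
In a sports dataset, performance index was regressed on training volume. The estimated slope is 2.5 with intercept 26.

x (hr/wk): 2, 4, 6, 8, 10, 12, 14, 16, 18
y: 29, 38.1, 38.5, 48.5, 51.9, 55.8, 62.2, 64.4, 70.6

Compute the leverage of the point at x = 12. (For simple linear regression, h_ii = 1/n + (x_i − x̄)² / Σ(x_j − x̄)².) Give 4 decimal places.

h = 0.1278

x̄ = (2 + 4 + 6 + 8 + 10 + 12 + 14 + 16 + 18)/9 = 10
Σ(x − x̄)² = 64 + 36 + 16 + 4 + 0 + 4 + 16 + 36 + 64 = 240
h = 1/9 + (2)²/240 = 0.111111 + 0.0166667 = 0.1278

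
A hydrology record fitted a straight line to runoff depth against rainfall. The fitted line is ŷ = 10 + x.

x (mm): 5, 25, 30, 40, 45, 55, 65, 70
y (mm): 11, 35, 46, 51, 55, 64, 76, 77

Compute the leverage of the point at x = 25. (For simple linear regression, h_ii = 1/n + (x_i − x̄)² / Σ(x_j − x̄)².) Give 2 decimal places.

h = 0.21

x̄ = (5 + 25 + 30 + 40 + 45 + 55 + 65 + 70)/8 = 41.875
Σ(x − x̄)² = 1359.77 + 284.766 + 141.016 + 3.51562 + 9.76562 + 172.266 + 534.766 + 791.016 = 3296.88
h = 1/8 + (-16.875)²/3296.88 = 0.125 + 0.0863744 = 0.21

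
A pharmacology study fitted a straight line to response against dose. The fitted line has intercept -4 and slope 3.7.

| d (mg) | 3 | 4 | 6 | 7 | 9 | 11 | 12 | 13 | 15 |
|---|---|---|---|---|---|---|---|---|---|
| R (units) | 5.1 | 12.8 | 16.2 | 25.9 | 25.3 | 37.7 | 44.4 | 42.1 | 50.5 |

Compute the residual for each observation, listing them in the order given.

-2, 2, -2, 4, -4, 1, 4, -2, -1

d=3: R̂ = -4 + 3.7·3 = 7.1; e = 5.1 − 7.1 = -2
d=4: R̂ = -4 + 3.7·4 = 10.8; e = 12.8 − 10.8 = 2
d=6: R̂ = -4 + 3.7·6 = 18.2; e = 16.2 − 18.2 = -2
d=7: R̂ = -4 + 3.7·7 = 21.9; e = 25.9 − 21.9 = 4
d=9: R̂ = -4 + 3.7·9 = 29.3; e = 25.3 − 29.3 = -4
d=11: R̂ = -4 + 3.7·11 = 36.7; e = 37.7 − 36.7 = 1
d=12: R̂ = -4 + 3.7·12 = 40.4; e = 44.4 − 40.4 = 4
d=13: R̂ = -4 + 3.7·13 = 44.1; e = 42.1 − 44.1 = -2
d=15: R̂ = -4 + 3.7·15 = 51.5; e = 50.5 − 51.5 = -1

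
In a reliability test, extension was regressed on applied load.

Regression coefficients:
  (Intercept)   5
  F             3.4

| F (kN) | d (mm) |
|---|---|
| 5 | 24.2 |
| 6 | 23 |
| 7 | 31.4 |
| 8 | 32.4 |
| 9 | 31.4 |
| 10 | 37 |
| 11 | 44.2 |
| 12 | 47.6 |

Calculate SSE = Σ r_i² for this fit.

F=5: d̂ = 5 + 3.4·5 = 22; r = 24.2 − 22 = 2.2
F=6: d̂ = 5 + 3.4·6 = 25.4; r = 23 − 25.4 = -2.4
F=7: d̂ = 5 + 3.4·7 = 28.8; r = 31.4 − 28.8 = 2.6
F=8: d̂ = 5 + 3.4·8 = 32.2; r = 32.4 − 32.2 = 0.2
F=9: d̂ = 5 + 3.4·9 = 35.6; r = 31.4 − 35.6 = -4.2
F=10: d̂ = 5 + 3.4·10 = 39; r = 37 − 39 = -2
F=11: d̂ = 5 + 3.4·11 = 42.4; r = 44.2 − 42.4 = 1.8
F=12: d̂ = 5 + 3.4·12 = 45.8; r = 47.6 − 45.8 = 1.8
SSE = 4.84 + 5.76 + 6.76 + 0.04 + 17.64 + 4 + 3.24 + 3.24 = 45.52

SSE = 45.52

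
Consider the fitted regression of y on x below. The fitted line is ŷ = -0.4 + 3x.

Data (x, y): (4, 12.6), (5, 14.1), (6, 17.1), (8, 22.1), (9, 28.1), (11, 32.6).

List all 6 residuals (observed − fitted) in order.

x=4: ŷ = -0.4 + 3·4 = 11.6; r = 12.6 − 11.6 = 1
x=5: ŷ = -0.4 + 3·5 = 14.6; r = 14.1 − 14.6 = -0.5
x=6: ŷ = -0.4 + 3·6 = 17.6; r = 17.1 − 17.6 = -0.5
x=8: ŷ = -0.4 + 3·8 = 23.6; r = 22.1 − 23.6 = -1.5
x=9: ŷ = -0.4 + 3·9 = 26.6; r = 28.1 − 26.6 = 1.5
x=11: ŷ = -0.4 + 3·11 = 32.6; r = 32.6 − 32.6 = 0

1, -0.5, -0.5, -1.5, 1.5, 0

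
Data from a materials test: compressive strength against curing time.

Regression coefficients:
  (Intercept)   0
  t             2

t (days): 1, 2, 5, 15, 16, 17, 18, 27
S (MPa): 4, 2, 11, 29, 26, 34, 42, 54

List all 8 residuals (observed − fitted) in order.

2, -2, 1, -1, -6, 0, 6, 0

t=1: ŷ = 2·1 = 2; r = 4 − 2 = 2
t=2: ŷ = 2·2 = 4; r = 2 − 4 = -2
t=5: ŷ = 2·5 = 10; r = 11 − 10 = 1
t=15: ŷ = 2·15 = 30; r = 29 − 30 = -1
t=16: ŷ = 2·16 = 32; r = 26 − 32 = -6
t=17: ŷ = 2·17 = 34; r = 34 − 34 = 0
t=18: ŷ = 2·18 = 36; r = 42 − 36 = 6
t=27: ŷ = 2·27 = 54; r = 54 − 54 = 0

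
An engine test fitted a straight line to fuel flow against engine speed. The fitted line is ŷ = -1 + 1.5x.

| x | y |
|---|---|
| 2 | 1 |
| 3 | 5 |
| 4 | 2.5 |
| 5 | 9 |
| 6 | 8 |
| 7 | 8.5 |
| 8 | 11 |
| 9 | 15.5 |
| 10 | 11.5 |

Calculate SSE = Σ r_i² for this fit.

SSE = 32

x=2: ŷ = -1 + 1.5·2 = 2; r = 1 − 2 = -1
x=3: ŷ = -1 + 1.5·3 = 3.5; r = 5 − 3.5 = 1.5
x=4: ŷ = -1 + 1.5·4 = 5; r = 2.5 − 5 = -2.5
x=5: ŷ = -1 + 1.5·5 = 6.5; r = 9 − 6.5 = 2.5
x=6: ŷ = -1 + 1.5·6 = 8; r = 8 − 8 = 0
x=7: ŷ = -1 + 1.5·7 = 9.5; r = 8.5 − 9.5 = -1
x=8: ŷ = -1 + 1.5·8 = 11; r = 11 − 11 = 0
x=9: ŷ = -1 + 1.5·9 = 12.5; r = 15.5 − 12.5 = 3
x=10: ŷ = -1 + 1.5·10 = 14; r = 11.5 − 14 = -2.5
SSE = 1 + 2.25 + 6.25 + 6.25 + 0 + 1 + 0 + 9 + 6.25 = 32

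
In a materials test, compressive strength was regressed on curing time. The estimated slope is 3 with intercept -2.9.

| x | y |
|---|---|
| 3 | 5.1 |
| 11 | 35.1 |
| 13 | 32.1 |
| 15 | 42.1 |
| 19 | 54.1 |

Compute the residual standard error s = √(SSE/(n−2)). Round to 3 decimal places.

x=3: ŷ = -2.9 + 3·3 = 6.1; r = 5.1 − 6.1 = -1
x=11: ŷ = -2.9 + 3·11 = 30.1; r = 35.1 − 30.1 = 5
x=13: ŷ = -2.9 + 3·13 = 36.1; r = 32.1 − 36.1 = -4
x=15: ŷ = -2.9 + 3·15 = 42.1; r = 42.1 − 42.1 = 0
x=19: ŷ = -2.9 + 3·19 = 54.1; r = 54.1 − 54.1 = 0
SSE = 1 + 25 + 16 + 0 + 0 = 42
s = √(42/3) = √14 ≈ 3.742

s = 3.742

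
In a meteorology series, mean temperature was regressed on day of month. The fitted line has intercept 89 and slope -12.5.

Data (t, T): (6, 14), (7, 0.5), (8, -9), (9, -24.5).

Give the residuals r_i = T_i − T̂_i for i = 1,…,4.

t=6: T̂ = 89 − 12.5·6 = 14; r = 14 − 14 = 0
t=7: T̂ = 89 − 12.5·7 = 1.5; r = 0.5 − 1.5 = -1
t=8: T̂ = 89 − 12.5·8 = -11; r = -9 − (-11) = 2
t=9: T̂ = 89 − 12.5·9 = -23.5; r = -24.5 − (-23.5) = -1

0, -1, 2, -1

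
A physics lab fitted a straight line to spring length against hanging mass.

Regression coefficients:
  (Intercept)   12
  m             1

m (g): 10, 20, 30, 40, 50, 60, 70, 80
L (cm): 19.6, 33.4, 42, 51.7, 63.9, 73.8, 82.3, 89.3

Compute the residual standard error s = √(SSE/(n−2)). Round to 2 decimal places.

s = 1.92

m=10: ŷ = 12 + 10 = 22; e = 19.6 − 22 = -2.4
m=20: ŷ = 12 + 20 = 32; e = 33.4 − 32 = 1.4
m=30: ŷ = 12 + 30 = 42; e = 42 − 42 = 0
m=40: ŷ = 12 + 40 = 52; e = 51.7 − 52 = -0.3
m=50: ŷ = 12 + 50 = 62; e = 63.9 − 62 = 1.9
m=60: ŷ = 12 + 60 = 72; e = 73.8 − 72 = 1.8
m=70: ŷ = 12 + 70 = 82; e = 82.3 − 82 = 0.3
m=80: ŷ = 12 + 80 = 92; e = 89.3 − 92 = -2.7
SSE = 5.76 + 1.96 + 0 + 0.09 + 3.61 + 3.24 + 0.09 + 7.29 = 22.04
s = √(22.04/6) = √3.67333 ≈ 1.92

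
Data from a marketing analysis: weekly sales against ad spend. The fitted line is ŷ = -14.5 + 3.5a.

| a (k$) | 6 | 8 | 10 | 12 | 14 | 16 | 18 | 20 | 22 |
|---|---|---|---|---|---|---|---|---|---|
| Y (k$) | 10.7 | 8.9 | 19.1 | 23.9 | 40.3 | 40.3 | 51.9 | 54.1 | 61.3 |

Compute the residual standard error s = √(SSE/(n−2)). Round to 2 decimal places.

a=6: ŷ = -14.5 + 3.5·6 = 6.5; e = 10.7 − 6.5 = 4.2
a=8: ŷ = -14.5 + 3.5·8 = 13.5; e = 8.9 − 13.5 = -4.6
a=10: ŷ = -14.5 + 3.5·10 = 20.5; e = 19.1 − 20.5 = -1.4
a=12: ŷ = -14.5 + 3.5·12 = 27.5; e = 23.9 − 27.5 = -3.6
a=14: ŷ = -14.5 + 3.5·14 = 34.5; e = 40.3 − 34.5 = 5.8
a=16: ŷ = -14.5 + 3.5·16 = 41.5; e = 40.3 − 41.5 = -1.2
a=18: ŷ = -14.5 + 3.5·18 = 48.5; e = 51.9 − 48.5 = 3.4
a=20: ŷ = -14.5 + 3.5·20 = 55.5; e = 54.1 − 55.5 = -1.4
a=22: ŷ = -14.5 + 3.5·22 = 62.5; e = 61.3 − 62.5 = -1.2
SSE = 17.64 + 21.16 + 1.96 + 12.96 + 33.64 + 1.44 + 11.56 + 1.96 + 1.44 = 103.76
s = √(103.76/7) = √14.8229 ≈ 3.85

s = 3.85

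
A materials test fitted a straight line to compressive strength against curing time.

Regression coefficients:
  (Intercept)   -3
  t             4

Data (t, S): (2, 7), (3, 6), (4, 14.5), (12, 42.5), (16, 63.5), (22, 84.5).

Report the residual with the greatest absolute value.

t=2: ŷ = -3 + 4·2 = 5; r = 7 − 5 = 2
t=3: ŷ = -3 + 4·3 = 9; r = 6 − 9 = -3
t=4: ŷ = -3 + 4·4 = 13; r = 14.5 − 13 = 1.5
t=12: ŷ = -3 + 4·12 = 45; r = 42.5 − 45 = -2.5
t=16: ŷ = -3 + 4·16 = 61; r = 63.5 − 61 = 2.5
t=22: ŷ = -3 + 4·22 = 85; r = 84.5 − 85 = -0.5
Largest |r| is 3 at t = 3, residual -3.

r = -3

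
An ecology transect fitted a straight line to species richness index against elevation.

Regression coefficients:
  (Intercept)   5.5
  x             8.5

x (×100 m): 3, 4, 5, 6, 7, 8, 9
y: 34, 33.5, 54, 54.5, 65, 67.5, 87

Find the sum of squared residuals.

x=3: ŷ = 5.5 + 8.5·3 = 31; e = 34 − 31 = 3
x=4: ŷ = 5.5 + 8.5·4 = 39.5; e = 33.5 − 39.5 = -6
x=5: ŷ = 5.5 + 8.5·5 = 48; e = 54 − 48 = 6
x=6: ŷ = 5.5 + 8.5·6 = 56.5; e = 54.5 − 56.5 = -2
x=7: ŷ = 5.5 + 8.5·7 = 65; e = 65 − 65 = 0
x=8: ŷ = 5.5 + 8.5·8 = 73.5; e = 67.5 − 73.5 = -6
x=9: ŷ = 5.5 + 8.5·9 = 82; e = 87 − 82 = 5
SSE = 9 + 36 + 36 + 4 + 0 + 36 + 25 = 146

SSE = 146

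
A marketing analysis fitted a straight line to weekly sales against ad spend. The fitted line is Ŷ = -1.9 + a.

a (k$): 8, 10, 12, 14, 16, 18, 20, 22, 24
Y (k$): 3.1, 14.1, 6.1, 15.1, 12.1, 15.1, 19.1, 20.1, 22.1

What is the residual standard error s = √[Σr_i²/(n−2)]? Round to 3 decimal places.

s = 3.295

a=8: Ŷ = -1.9 + 8 = 6.1; r = 3.1 − 6.1 = -3
a=10: Ŷ = -1.9 + 10 = 8.1; r = 14.1 − 8.1 = 6
a=12: Ŷ = -1.9 + 12 = 10.1; r = 6.1 − 10.1 = -4
a=14: Ŷ = -1.9 + 14 = 12.1; r = 15.1 − 12.1 = 3
a=16: Ŷ = -1.9 + 16 = 14.1; r = 12.1 − 14.1 = -2
a=18: Ŷ = -1.9 + 18 = 16.1; r = 15.1 − 16.1 = -1
a=20: Ŷ = -1.9 + 20 = 18.1; r = 19.1 − 18.1 = 1
a=22: Ŷ = -1.9 + 22 = 20.1; r = 20.1 − 20.1 = 0
a=24: Ŷ = -1.9 + 24 = 22.1; r = 22.1 − 22.1 = 0
SSE = 9 + 36 + 16 + 9 + 4 + 1 + 1 + 0 + 0 = 76
s = √(76/7) = √10.8571 ≈ 3.295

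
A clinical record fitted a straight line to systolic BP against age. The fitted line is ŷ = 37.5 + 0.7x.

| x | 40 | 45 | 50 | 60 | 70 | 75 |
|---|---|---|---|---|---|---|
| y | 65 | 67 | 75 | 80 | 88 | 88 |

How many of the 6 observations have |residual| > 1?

x=40: ŷ = 37.5 + 0.7·40 = 65.5; r = 65 − 65.5 = -0.5
x=45: ŷ = 37.5 + 0.7·45 = 69; r = 67 − 69 = -2
x=50: ŷ = 37.5 + 0.7·50 = 72.5; r = 75 − 72.5 = 2.5
x=60: ŷ = 37.5 + 0.7·60 = 79.5; r = 80 − 79.5 = 0.5
x=70: ŷ = 37.5 + 0.7·70 = 86.5; r = 88 − 86.5 = 1.5
x=75: ŷ = 37.5 + 0.7·75 = 90; r = 88 − 90 = -2
|r| > 1: x=45 (|r|=2), x=50 (|r|=2.5), x=70 (|r|=1.5), x=75 (|r|=2) → 4

4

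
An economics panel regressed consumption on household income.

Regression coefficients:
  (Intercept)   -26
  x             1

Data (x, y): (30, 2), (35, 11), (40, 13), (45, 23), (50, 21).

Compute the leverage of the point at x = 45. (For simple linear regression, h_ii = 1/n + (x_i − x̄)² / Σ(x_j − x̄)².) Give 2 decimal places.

x̄ = (30 + 35 + 40 + 45 + 50)/5 = 40
Σ(x − x̄)² = 100 + 25 + 0 + 25 + 100 = 250
h = 1/5 + (5)²/250 = 0.2 + 0.1 = 0.30

h = 0.30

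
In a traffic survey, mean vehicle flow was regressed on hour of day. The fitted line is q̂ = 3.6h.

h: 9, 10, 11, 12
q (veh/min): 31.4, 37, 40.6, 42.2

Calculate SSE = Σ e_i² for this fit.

h=9: q̂ = 3.6·9 = 32.4; e = 31.4 − 32.4 = -1
h=10: q̂ = 3.6·10 = 36; e = 37 − 36 = 1
h=11: q̂ = 3.6·11 = 39.6; e = 40.6 − 39.6 = 1
h=12: q̂ = 3.6·12 = 43.2; e = 42.2 − 43.2 = -1
SSE = 1 + 1 + 1 + 1 = 4

SSE = 4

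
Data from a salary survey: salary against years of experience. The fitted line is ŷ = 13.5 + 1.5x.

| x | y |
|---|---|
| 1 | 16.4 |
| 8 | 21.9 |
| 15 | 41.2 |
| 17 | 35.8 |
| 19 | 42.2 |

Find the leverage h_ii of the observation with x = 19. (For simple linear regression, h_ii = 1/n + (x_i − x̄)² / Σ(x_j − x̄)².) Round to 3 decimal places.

x̄ = (1 + 8 + 15 + 17 + 19)/5 = 12
Σ(x − x̄)² = 121 + 16 + 9 + 25 + 49 = 220
h = 1/5 + (7)²/220 = 0.2 + 0.222727 = 0.423

h = 0.423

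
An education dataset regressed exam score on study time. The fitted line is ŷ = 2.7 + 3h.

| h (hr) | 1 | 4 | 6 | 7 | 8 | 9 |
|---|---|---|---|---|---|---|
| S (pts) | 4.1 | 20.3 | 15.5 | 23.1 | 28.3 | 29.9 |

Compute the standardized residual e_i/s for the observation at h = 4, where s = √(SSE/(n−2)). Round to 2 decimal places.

h=1: ŷ = 2.7 + 3·1 = 5.7; e = 4.1 − 5.7 = -1.6
h=4: ŷ = 2.7 + 3·4 = 14.7; e = 20.3 − 14.7 = 5.6
h=6: ŷ = 2.7 + 3·6 = 20.7; e = 15.5 − 20.7 = -5.2
h=7: ŷ = 2.7 + 3·7 = 23.7; e = 23.1 − 23.7 = -0.6
h=8: ŷ = 2.7 + 3·8 = 26.7; e = 28.3 − 26.7 = 1.6
h=9: ŷ = 2.7 + 3·9 = 29.7; e = 29.9 − 29.7 = 0.2
SSE = 2.56 + 31.36 + 27.04 + 0.36 + 2.56 + 0.04 = 63.92
s = √(63.92/4) = 3.9975
e/s = 5.6 / 3.9975 = 1.40

1.40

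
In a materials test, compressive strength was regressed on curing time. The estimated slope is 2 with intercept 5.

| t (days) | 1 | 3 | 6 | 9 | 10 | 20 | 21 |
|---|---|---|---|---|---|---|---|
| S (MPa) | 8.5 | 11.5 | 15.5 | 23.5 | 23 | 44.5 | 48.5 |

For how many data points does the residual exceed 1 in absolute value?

4

t=1: Ŝ = 5 + 2·1 = 7; r = 8.5 − 7 = 1.5
t=3: Ŝ = 5 + 2·3 = 11; r = 11.5 − 11 = 0.5
t=6: Ŝ = 5 + 2·6 = 17; r = 15.5 − 17 = -1.5
t=9: Ŝ = 5 + 2·9 = 23; r = 23.5 − 23 = 0.5
t=10: Ŝ = 5 + 2·10 = 25; r = 23 − 25 = -2
t=20: Ŝ = 5 + 2·20 = 45; r = 44.5 − 45 = -0.5
t=21: Ŝ = 5 + 2·21 = 47; r = 48.5 − 47 = 1.5
|r| > 1: t=1 (|r|=1.5), t=6 (|r|=1.5), t=10 (|r|=2), t=21 (|r|=1.5) → 4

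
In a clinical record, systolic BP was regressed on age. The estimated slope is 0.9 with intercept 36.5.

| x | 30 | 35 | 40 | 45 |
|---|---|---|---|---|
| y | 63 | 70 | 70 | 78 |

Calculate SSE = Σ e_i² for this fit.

SSE = 11.5

x=30: ŷ = 36.5 + 0.9·30 = 63.5; e = 63 − 63.5 = -0.5
x=35: ŷ = 36.5 + 0.9·35 = 68; e = 70 − 68 = 2
x=40: ŷ = 36.5 + 0.9·40 = 72.5; e = 70 − 72.5 = -2.5
x=45: ŷ = 36.5 + 0.9·45 = 77; e = 78 − 77 = 1
SSE = 0.25 + 4 + 6.25 + 1 = 11.5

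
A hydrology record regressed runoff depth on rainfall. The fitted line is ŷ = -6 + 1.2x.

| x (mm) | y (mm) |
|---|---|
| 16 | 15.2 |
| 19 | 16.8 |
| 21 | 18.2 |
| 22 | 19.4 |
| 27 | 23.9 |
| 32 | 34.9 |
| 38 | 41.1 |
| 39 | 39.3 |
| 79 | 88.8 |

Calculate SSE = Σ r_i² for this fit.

x=16: ŷ = -6 + 1.2·16 = 13.2; r = 15.2 − 13.2 = 2
x=19: ŷ = -6 + 1.2·19 = 16.8; r = 16.8 − 16.8 = 0
x=21: ŷ = -6 + 1.2·21 = 19.2; r = 18.2 − 19.2 = -1
x=22: ŷ = -6 + 1.2·22 = 20.4; r = 19.4 − 20.4 = -1
x=27: ŷ = -6 + 1.2·27 = 26.4; r = 23.9 − 26.4 = -2.5
x=32: ŷ = -6 + 1.2·32 = 32.4; r = 34.9 − 32.4 = 2.5
x=38: ŷ = -6 + 1.2·38 = 39.6; r = 41.1 − 39.6 = 1.5
x=39: ŷ = -6 + 1.2·39 = 40.8; r = 39.3 − 40.8 = -1.5
x=79: ŷ = -6 + 1.2·79 = 88.8; r = 88.8 − 88.8 = 0
SSE = 4 + 0 + 1 + 1 + 6.25 + 6.25 + 2.25 + 2.25 + 0 = 23

SSE = 23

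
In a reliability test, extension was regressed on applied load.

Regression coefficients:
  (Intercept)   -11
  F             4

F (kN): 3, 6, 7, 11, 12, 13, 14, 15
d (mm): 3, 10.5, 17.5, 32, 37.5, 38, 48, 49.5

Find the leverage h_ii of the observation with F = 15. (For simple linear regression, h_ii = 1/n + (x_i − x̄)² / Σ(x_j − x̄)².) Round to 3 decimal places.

h = 0.309

F̄ = (3 + 6 + 7 + 11 + 12 + 13 + 14 + 15)/8 = 10.125
Σ(F − F̄)² = 50.7656 + 17.0156 + 9.76562 + 0.765625 + 3.51562 + 8.26562 + 15.0156 + 23.7656 = 128.875
h = 1/8 + (4.875)²/128.875 = 0.125 + 0.184408 = 0.309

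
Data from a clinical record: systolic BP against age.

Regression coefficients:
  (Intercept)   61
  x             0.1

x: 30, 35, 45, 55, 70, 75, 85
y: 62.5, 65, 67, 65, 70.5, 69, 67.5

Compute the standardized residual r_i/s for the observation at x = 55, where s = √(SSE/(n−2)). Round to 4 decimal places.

x=30: ŷ = 61 + 0.1·30 = 64; r = 62.5 − 64 = -1.5
x=35: ŷ = 61 + 0.1·35 = 64.5; r = 65 − 64.5 = 0.5
x=45: ŷ = 61 + 0.1·45 = 65.5; r = 67 − 65.5 = 1.5
x=55: ŷ = 61 + 0.1·55 = 66.5; r = 65 − 66.5 = -1.5
x=70: ŷ = 61 + 0.1·70 = 68; r = 70.5 − 68 = 2.5
x=75: ŷ = 61 + 0.1·75 = 68.5; r = 69 − 68.5 = 0.5
x=85: ŷ = 61 + 0.1·85 = 69.5; r = 67.5 − 69.5 = -2
SSE = 2.25 + 0.25 + 2.25 + 2.25 + 6.25 + 0.25 + 4 = 17.5
s = √(17.5/5) = 1.87083
r/s = -1.5 / 1.87083 = -0.8018

-0.8018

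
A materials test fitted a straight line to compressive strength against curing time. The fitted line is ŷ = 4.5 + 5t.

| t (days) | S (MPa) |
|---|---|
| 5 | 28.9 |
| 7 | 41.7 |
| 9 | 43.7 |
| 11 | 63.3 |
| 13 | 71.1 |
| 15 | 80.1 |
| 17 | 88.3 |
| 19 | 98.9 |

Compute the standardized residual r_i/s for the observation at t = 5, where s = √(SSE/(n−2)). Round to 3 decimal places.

-0.193

t=5: ŷ = 4.5 + 5·5 = 29.5; r = 28.9 − 29.5 = -0.6
t=7: ŷ = 4.5 + 5·7 = 39.5; r = 41.7 − 39.5 = 2.2
t=9: ŷ = 4.5 + 5·9 = 49.5; r = 43.7 − 49.5 = -5.8
t=11: ŷ = 4.5 + 5·11 = 59.5; r = 63.3 − 59.5 = 3.8
t=13: ŷ = 4.5 + 5·13 = 69.5; r = 71.1 − 69.5 = 1.6
t=15: ŷ = 4.5 + 5·15 = 79.5; r = 80.1 − 79.5 = 0.6
t=17: ŷ = 4.5 + 5·17 = 89.5; r = 88.3 − 89.5 = -1.2
t=19: ŷ = 4.5 + 5·19 = 99.5; r = 98.9 − 99.5 = -0.6
SSE = 0.36 + 4.84 + 33.64 + 14.44 + 2.56 + 0.36 + 1.44 + 0.36 = 58
s = √(58/6) = 3.10913
r/s = -0.6 / 3.10913 = -0.193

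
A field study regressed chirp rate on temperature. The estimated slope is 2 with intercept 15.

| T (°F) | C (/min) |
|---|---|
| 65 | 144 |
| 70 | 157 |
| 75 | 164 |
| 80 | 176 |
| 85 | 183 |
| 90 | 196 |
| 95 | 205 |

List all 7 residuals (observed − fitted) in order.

T=65: ŷ = 15 + 2·65 = 145; e = 144 − 145 = -1
T=70: ŷ = 15 + 2·70 = 155; e = 157 − 155 = 2
T=75: ŷ = 15 + 2·75 = 165; e = 164 − 165 = -1
T=80: ŷ = 15 + 2·80 = 175; e = 176 − 175 = 1
T=85: ŷ = 15 + 2·85 = 185; e = 183 − 185 = -2
T=90: ŷ = 15 + 2·90 = 195; e = 196 − 195 = 1
T=95: ŷ = 15 + 2·95 = 205; e = 205 − 205 = 0

-1, 2, -1, 1, -2, 1, 0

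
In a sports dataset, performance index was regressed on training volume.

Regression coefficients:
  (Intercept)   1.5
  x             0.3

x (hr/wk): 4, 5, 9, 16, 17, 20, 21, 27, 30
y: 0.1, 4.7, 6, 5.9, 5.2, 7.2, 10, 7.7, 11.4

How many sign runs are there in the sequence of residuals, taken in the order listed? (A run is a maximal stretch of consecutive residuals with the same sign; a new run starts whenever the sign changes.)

x=4: ŷ = 1.5 + 0.3·4 = 2.7; r = 0.1 − 2.7 = -2.6
x=5: ŷ = 1.5 + 0.3·5 = 3; r = 4.7 − 3 = 1.7
x=9: ŷ = 1.5 + 0.3·9 = 4.2; r = 6 − 4.2 = 1.8
x=16: ŷ = 1.5 + 0.3·16 = 6.3; r = 5.9 − 6.3 = -0.4
x=17: ŷ = 1.5 + 0.3·17 = 6.6; r = 5.2 − 6.6 = -1.4
x=20: ŷ = 1.5 + 0.3·20 = 7.5; r = 7.2 − 7.5 = -0.3
x=21: ŷ = 1.5 + 0.3·21 = 7.8; r = 10 − 7.8 = 2.2
x=27: ŷ = 1.5 + 0.3·27 = 9.6; r = 7.7 − 9.6 = -1.9
x=30: ŷ = 1.5 + 0.3·30 = 10.5; r = 11.4 − 10.5 = 0.9
Signs: − + + − − − + − +
Runs: −×1, +×2, −×3, +×1, −×1, +×1 → 6

6 runs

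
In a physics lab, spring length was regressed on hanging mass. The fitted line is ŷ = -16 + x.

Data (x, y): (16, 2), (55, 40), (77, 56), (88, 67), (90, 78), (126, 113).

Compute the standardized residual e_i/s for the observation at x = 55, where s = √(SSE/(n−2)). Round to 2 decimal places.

x=16: ŷ = -16 + 16 = 0; e = 2 − 0 = 2
x=55: ŷ = -16 + 55 = 39; e = 40 − 39 = 1
x=77: ŷ = -16 + 77 = 61; e = 56 − 61 = -5
x=88: ŷ = -16 + 88 = 72; e = 67 − 72 = -5
x=90: ŷ = -16 + 90 = 74; e = 78 − 74 = 4
x=126: ŷ = -16 + 126 = 110; e = 113 − 110 = 3
SSE = 4 + 1 + 25 + 25 + 16 + 9 = 80
s = √(80/4) = 4.47214
e/s = 1 / 4.47214 = 0.22

0.22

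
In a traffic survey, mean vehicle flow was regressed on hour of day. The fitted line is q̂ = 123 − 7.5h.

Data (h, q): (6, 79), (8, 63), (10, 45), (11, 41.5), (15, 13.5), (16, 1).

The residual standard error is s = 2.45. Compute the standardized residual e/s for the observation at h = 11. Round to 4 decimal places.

0.4082

q̂ = 123 − 7.5·11 = 40.5
e = 41.5 − 40.5 = 1
e/s = 1 / 2.45 = 0.4082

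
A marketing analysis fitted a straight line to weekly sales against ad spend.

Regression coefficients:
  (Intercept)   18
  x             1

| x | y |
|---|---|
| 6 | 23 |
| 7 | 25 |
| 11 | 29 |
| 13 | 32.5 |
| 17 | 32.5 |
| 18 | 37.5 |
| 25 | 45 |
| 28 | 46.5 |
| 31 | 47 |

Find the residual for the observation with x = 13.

e = 1.5

ŷ = 18 + 13 = 31
e = 32.5 − 31 = 1.5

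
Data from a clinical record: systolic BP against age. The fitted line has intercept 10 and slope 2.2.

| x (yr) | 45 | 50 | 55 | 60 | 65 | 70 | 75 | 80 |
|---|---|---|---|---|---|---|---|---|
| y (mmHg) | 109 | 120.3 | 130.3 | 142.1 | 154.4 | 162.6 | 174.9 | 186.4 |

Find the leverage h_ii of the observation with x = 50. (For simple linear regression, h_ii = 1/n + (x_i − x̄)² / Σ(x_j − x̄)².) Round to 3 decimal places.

h = 0.274

x̄ = (45 + 50 + 55 + 60 + 65 + 70 + 75 + 80)/8 = 62.5
Σ(x − x̄)² = 306.25 + 156.25 + 56.25 + 6.25 + 6.25 + 56.25 + 156.25 + 306.25 = 1050
h = 1/8 + (-12.5)²/1050 = 0.125 + 0.14881 = 0.274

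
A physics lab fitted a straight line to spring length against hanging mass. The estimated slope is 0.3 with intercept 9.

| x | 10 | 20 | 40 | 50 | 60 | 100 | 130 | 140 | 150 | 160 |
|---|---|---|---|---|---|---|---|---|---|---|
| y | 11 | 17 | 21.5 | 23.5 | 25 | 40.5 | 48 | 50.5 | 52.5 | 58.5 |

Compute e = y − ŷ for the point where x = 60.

ŷ = 9 + 0.3·60 = 27
e = 25 − 27 = -2

e = -2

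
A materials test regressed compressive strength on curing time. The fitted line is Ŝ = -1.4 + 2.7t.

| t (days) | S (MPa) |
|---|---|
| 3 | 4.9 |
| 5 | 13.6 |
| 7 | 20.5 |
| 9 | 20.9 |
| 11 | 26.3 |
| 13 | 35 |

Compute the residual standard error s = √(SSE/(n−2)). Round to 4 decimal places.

s = 2.4587

t=3: Ŝ = -1.4 + 2.7·3 = 6.7; r = 4.9 − 6.7 = -1.8
t=5: Ŝ = -1.4 + 2.7·5 = 12.1; r = 13.6 − 12.1 = 1.5
t=7: Ŝ = -1.4 + 2.7·7 = 17.5; r = 20.5 − 17.5 = 3
t=9: Ŝ = -1.4 + 2.7·9 = 22.9; r = 20.9 − 22.9 = -2
t=11: Ŝ = -1.4 + 2.7·11 = 28.3; r = 26.3 − 28.3 = -2
t=13: Ŝ = -1.4 + 2.7·13 = 33.7; r = 35 − 33.7 = 1.3
SSE = 3.24 + 2.25 + 9 + 4 + 4 + 1.69 = 24.18
s = √(24.18/4) = √6.045 ≈ 2.4587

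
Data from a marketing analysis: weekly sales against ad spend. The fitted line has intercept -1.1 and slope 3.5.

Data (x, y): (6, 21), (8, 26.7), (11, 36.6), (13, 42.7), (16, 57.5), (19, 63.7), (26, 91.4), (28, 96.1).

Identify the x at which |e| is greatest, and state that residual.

x = 16, e = 2.6

x=6: ŷ = -1.1 + 3.5·6 = 19.9; e = 21 − 19.9 = 1.1
x=8: ŷ = -1.1 + 3.5·8 = 26.9; e = 26.7 − 26.9 = -0.2
x=11: ŷ = -1.1 + 3.5·11 = 37.4; e = 36.6 − 37.4 = -0.8
x=13: ŷ = -1.1 + 3.5·13 = 44.4; e = 42.7 − 44.4 = -1.7
x=16: ŷ = -1.1 + 3.5·16 = 54.9; e = 57.5 − 54.9 = 2.6
x=19: ŷ = -1.1 + 3.5·19 = 65.4; e = 63.7 − 65.4 = -1.7
x=26: ŷ = -1.1 + 3.5·26 = 89.9; e = 91.4 − 89.9 = 1.5
x=28: ŷ = -1.1 + 3.5·28 = 96.9; e = 96.1 − 96.9 = -0.8
Largest |e| is 2.6 at x = 16, residual 2.6.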